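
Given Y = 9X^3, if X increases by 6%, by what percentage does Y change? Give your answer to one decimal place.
19.1%

For Y = 9X^3:
If X → X(1 + 0.06)
Then Y → Y · (1 + 0.06)^3
     ≈ Y · 1.1910

Percentage change = ((1 + 0.06)^3 − 1) × 100% ≈ 19.1%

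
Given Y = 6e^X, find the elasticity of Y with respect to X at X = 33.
Elasticity = 33

Elasticity = (dY/dX) · (X/Y)

dY/dX = 6·e^X
At X = 33: dY/dX = 6·e^33, Y = 6·e^33

Elasticity = (6·e^33) · (33 / (6·e^33)) = 33

Interpretation: for a small percentage change in X, the percentage change in Y is approximately 33.00 times as large.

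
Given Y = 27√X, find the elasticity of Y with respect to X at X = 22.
Elasticity = 1/2

Elasticity = (dY/dX) · (X/Y)

dY/dX = 27/(2·√X)
At X = 22: dY/dX = 27·√22/44, Y = 27·√22

Elasticity = (27·√22/44) · (22 / (27·√22)) = 1/2

Interpretation: for a small percentage change in X, the percentage change in Y is approximately 0.50 times as large.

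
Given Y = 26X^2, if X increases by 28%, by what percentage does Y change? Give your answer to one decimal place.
63.8%

For Y = 26X^2:
If X → X(1 + 0.28)
Then Y → Y · (1 + 0.28)^2
     = Y · 1.6384

Percentage change = ((1 + 0.28)^2 − 1) × 100% ≈ 63.8%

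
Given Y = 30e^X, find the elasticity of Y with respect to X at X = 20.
Elasticity = 20

Elasticity = (dY/dX) · (X/Y)

dY/dX = 30·e^X
At X = 20: dY/dX = 30·e^20, Y = 30·e^20

Elasticity = (30·e^20) · (20 / (30·e^20)) = 20

Interpretation: for a small percentage change in X, the percentage change in Y is approximately 20.00 times as large.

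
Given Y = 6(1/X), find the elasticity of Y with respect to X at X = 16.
Elasticity = -1

Elasticity = (dY/dX) · (X/Y)

dY/dX = -6/X²
At X = 16: dY/dX = -3/128, Y = 3/8

Elasticity = (-3/128) · (16 / (3/8)) = -1

Interpretation: for a small percentage change in X, the percentage change in Y is approximately -1.00 times as large.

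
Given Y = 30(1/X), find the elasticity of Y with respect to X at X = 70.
Elasticity = -1

Elasticity = (dY/dX) · (X/Y)

dY/dX = -30/X²
At X = 70: dY/dX = -3/490, Y = 3/7

Elasticity = (-3/490) · (70 / (3/7)) = -1

Interpretation: for a small percentage change in X, the percentage change in Y is approximately -1.00 times as large.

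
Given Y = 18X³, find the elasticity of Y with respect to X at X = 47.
Elasticity = 3

Elasticity = (dY/dX) · (X/Y)

dY/dX = 54·X²
At X = 47: dY/dX = 119286, Y = 1868814

Elasticity = 119286 · (47 / 1868814) = 3

Interpretation: for a small percentage change in X, the percentage change in Y is approximately 3.00 times as large.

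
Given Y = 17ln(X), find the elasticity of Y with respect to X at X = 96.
Elasticity = 1/ln(96) ≈ 0.2191

Elasticity = (dY/dX) · (X/Y)

dY/dX = 17/X
At X = 96: dY/dX = 17/96, Y = 17·ln(96)

Elasticity = (17/96) · (96 / (17·ln(96))) = 1/ln(96) ≈ 0.2191

Interpretation: for a small percentage change in X, the percentage change in Y is approximately 0.22 times as large.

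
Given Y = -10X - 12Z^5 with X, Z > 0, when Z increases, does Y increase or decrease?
Y decreases

Taking the partial derivative:
∂Y/∂Z = -60Z^4

∂Y/∂Z = -60Z^4 < 0 (assuming positive values)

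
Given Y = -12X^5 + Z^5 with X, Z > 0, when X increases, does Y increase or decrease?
Y decreases

Taking the partial derivative:
∂Y/∂X = -60X^4

∂Y/∂X = -60X^4 < 0 (assuming positive values)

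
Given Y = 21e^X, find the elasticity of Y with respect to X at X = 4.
Elasticity = 4

Elasticity = (dY/dX) · (X/Y)

dY/dX = 21·e^X
At X = 4: dY/dX = 21·e^4, Y = 21·e^4

Elasticity = (21·e^4) · (4 / (21·e^4)) = 4

Interpretation: for a small percentage change in X, the percentage change in Y is approximately 4.00 times as large.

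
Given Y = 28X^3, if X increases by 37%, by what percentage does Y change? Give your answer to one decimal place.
157.1%

For Y = 28X^3:
If X → X(1 + 0.37)
Then Y → Y · (1 + 0.37)^3
     ≈ Y · 2.5714

Percentage change = ((1 + 0.37)^3 − 1) × 100% ≈ 157.1%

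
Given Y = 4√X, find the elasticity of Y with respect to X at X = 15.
Elasticity = 1/2

Elasticity = (dY/dX) · (X/Y)

dY/dX = 2/√X
At X = 15: dY/dX = 2·√15/15, Y = 4·√15

Elasticity = (2·√15/15) · (15 / (4·√15)) = 1/2

Interpretation: for a small percentage change in X, the percentage change in Y is approximately 0.50 times as large.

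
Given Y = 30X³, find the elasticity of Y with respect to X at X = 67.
Elasticity = 3

Elasticity = (dY/dX) · (X/Y)

dY/dX = 90·X²
At X = 67: dY/dX = 404010, Y = 9022890

Elasticity = 404010 · (67 / 9022890) = 3

Interpretation: for a small percentage change in X, the percentage change in Y is approximately 3.00 times as large.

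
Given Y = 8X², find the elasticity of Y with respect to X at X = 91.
Elasticity = 2

Elasticity = (dY/dX) · (X/Y)

dY/dX = 16·X
At X = 91: dY/dX = 1456, Y = 66248

Elasticity = 1456 · (91 / 66248) = 2

Interpretation: for a small percentage change in X, the percentage change in Y is approximately 2.00 times as large.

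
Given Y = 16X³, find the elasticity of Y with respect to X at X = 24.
Elasticity = 3

Elasticity = (dY/dX) · (X/Y)

dY/dX = 48·X²
At X = 24: dY/dX = 27648, Y = 221184

Elasticity = 27648 · (24 / 221184) = 3

Interpretation: for a small percentage change in X, the percentage change in Y is approximately 3.00 times as large.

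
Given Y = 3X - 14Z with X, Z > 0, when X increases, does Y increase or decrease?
Y increases

Taking the partial derivative:
∂Y/∂X = 3

∂Y/∂X = 3 > 0 (assuming positive values)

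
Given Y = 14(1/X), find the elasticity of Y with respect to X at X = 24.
Elasticity = -1

Elasticity = (dY/dX) · (X/Y)

dY/dX = -14/X²
At X = 24: dY/dX = -7/288, Y = 7/12

Elasticity = (-7/288) · (24 / (7/12)) = -1

Interpretation: for a small percentage change in X, the percentage change in Y is approximately -1.00 times as large.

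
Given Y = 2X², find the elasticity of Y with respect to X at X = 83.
Elasticity = 2

Elasticity = (dY/dX) · (X/Y)

dY/dX = 4·X
At X = 83: dY/dX = 332, Y = 13778

Elasticity = 332 · (83 / 13778) = 2

Interpretation: for a small percentage change in X, the percentage change in Y is approximately 2.00 times as large.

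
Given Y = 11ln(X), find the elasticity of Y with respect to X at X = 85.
Elasticity = 1/ln(85) ≈ 0.2251

Elasticity = (dY/dX) · (X/Y)

dY/dX = 11/X
At X = 85: dY/dX = 11/85, Y = 11·ln(85)

Elasticity = (11/85) · (85 / (11·ln(85))) = 1/ln(85) ≈ 0.2251

Interpretation: for a small percentage change in X, the percentage change in Y is approximately 0.23 times as large.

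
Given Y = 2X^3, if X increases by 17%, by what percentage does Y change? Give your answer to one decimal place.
60.2%

For Y = 2X^3:
If X → X(1 + 0.17)
Then Y → Y · (1 + 0.17)^3
     ≈ Y · 1.6016

Percentage change = ((1 + 0.17)^3 − 1) × 100% ≈ 60.2%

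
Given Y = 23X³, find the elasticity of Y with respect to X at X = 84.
Elasticity = 3

Elasticity = (dY/dX) · (X/Y)

dY/dX = 69·X²
At X = 84: dY/dX = 486864, Y = 13632192

Elasticity = 486864 · (84 / 13632192) = 3

Interpretation: for a small percentage change in X, the percentage change in Y is approximately 3.00 times as large.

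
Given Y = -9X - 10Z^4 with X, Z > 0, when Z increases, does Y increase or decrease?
Y decreases

Taking the partial derivative:
∂Y/∂Z = -40Z^3

∂Y/∂Z = -40Z^3 < 0 (assuming positive values)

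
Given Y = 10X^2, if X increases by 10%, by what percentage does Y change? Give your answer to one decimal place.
21.0%

For Y = 10X^2:
If X → X(1 + 0.1)
Then Y → Y · (1 + 0.1)^2
     = Y · 1.2100

Percentage change = ((1 + 0.1)^2 − 1) × 100% = 21.0%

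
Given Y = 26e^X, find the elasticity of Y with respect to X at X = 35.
Elasticity = 35

Elasticity = (dY/dX) · (X/Y)

dY/dX = 26·e^X
At X = 35: dY/dX = 26·e^35, Y = 26·e^35

Elasticity = (26·e^35) · (35 / (26·e^35)) = 35

Interpretation: for a small percentage change in X, the percentage change in Y is approximately 35.00 times as large.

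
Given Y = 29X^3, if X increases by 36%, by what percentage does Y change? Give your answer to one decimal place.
151.5%

For Y = 29X^3:
If X → X(1 + 0.36)
Then Y → Y · (1 + 0.36)^3
     ≈ Y · 2.5155

Percentage change = ((1 + 0.36)^3 − 1) × 100% ≈ 151.5%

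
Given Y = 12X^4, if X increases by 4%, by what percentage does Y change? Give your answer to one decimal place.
17.0%

For Y = 12X^4:
If X → X(1 + 0.04)
Then Y → Y · (1 + 0.04)^4
     ≈ Y · 1.1699

Percentage change = ((1 + 0.04)^4 − 1) × 100% ≈ 17.0%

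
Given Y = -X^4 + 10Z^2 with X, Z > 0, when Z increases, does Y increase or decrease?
Y increases

Taking the partial derivative:
∂Y/∂Z = 20Z

∂Y/∂Z = 20Z > 0 (assuming positive values)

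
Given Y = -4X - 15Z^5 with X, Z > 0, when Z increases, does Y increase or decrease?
Y decreases

Taking the partial derivative:
∂Y/∂Z = -75Z^4

∂Y/∂Z = -75Z^4 < 0 (assuming positive values)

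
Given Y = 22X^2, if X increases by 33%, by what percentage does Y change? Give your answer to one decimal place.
76.9%

For Y = 22X^2:
If X → X(1 + 0.33)
Then Y → Y · (1 + 0.33)^2
     = Y · 1.7689

Percentage change = ((1 + 0.33)^2 − 1) × 100% ≈ 76.9%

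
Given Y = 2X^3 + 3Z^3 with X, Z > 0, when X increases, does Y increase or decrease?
Y increases

Taking the partial derivative:
∂Y/∂X = 6X^2

∂Y/∂X = 6X^2 > 0 (assuming positive values)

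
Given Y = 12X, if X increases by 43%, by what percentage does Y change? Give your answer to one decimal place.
43.0%

For Y = 12X:
If X → X(1 + 0.43)
Then Y → Y · (1 + 0.43)^1
     = Y · 1.4300

Percentage change = ((1 + 0.43)^1 − 1) × 100% = 43.0%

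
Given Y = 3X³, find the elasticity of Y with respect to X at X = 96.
Elasticity = 3

Elasticity = (dY/dX) · (X/Y)

dY/dX = 9·X²
At X = 96: dY/dX = 82944, Y = 2654208

Elasticity = 82944 · (96 / 2654208) = 3

Interpretation: for a small percentage change in X, the percentage change in Y is approximately 3.00 times as large.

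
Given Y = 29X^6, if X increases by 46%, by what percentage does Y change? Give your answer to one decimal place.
868.5%

For Y = 29X^6:
If X → X(1 + 0.46)
Then Y → Y · (1 + 0.46)^6
     ≈ Y · 9.6854

Percentage change = ((1 + 0.46)^6 − 1) × 100% ≈ 868.5%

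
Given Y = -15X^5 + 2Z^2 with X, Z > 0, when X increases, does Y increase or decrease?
Y decreases

Taking the partial derivative:
∂Y/∂X = -75X^4

∂Y/∂X = -75X^4 < 0 (assuming positive values)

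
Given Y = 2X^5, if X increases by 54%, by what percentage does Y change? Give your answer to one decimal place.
766.2%

For Y = 2X^5:
If X → X(1 + 0.54)
Then Y → Y · (1 + 0.54)^5
     ≈ Y · 8.6617

Percentage change = ((1 + 0.54)^5 − 1) × 100% ≈ 766.2%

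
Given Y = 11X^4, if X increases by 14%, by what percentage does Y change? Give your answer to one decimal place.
68.9%

For Y = 11X^4:
If X → X(1 + 0.14)
Then Y → Y · (1 + 0.14)^4
     ≈ Y · 1.6890

Percentage change = ((1 + 0.14)^4 − 1) × 100% ≈ 68.9%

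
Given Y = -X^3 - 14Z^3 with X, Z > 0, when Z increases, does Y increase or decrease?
Y decreases

Taking the partial derivative:
∂Y/∂Z = -42Z^2

∂Y/∂Z = -42Z^2 < 0 (assuming positive values)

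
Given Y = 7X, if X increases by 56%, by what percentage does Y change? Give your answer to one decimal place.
56.0%

For Y = 7X:
If X → X(1 + 0.56)
Then Y → Y · (1 + 0.56)^1
     = Y · 1.5600

Percentage change = ((1 + 0.56)^1 − 1) × 100% = 56.0%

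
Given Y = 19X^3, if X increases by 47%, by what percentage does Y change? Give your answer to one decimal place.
217.7%

For Y = 19X^3:
If X → X(1 + 0.47)
Then Y → Y · (1 + 0.47)^3
     ≈ Y · 3.1765

Percentage change = ((1 + 0.47)^3 − 1) × 100% ≈ 217.7%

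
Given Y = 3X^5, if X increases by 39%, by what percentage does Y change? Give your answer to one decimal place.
418.9%

For Y = 3X^5:
If X → X(1 + 0.39)
Then Y → Y · (1 + 0.39)^5
     ≈ Y · 5.1889

Percentage change = ((1 + 0.39)^5 − 1) × 100% ≈ 418.9%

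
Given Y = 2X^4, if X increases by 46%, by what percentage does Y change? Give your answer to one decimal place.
354.4%

For Y = 2X^4:
If X → X(1 + 0.46)
Then Y → Y · (1 + 0.46)^4
     ≈ Y · 4.5437

Percentage change = ((1 + 0.46)^4 − 1) × 100% ≈ 354.4%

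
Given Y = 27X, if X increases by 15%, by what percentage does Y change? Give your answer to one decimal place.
15.0%

For Y = 27X:
If X → X(1 + 0.15)
Then Y → Y · (1 + 0.15)^1
     = Y · 1.1500

Percentage change = ((1 + 0.15)^1 − 1) × 100% = 15.0%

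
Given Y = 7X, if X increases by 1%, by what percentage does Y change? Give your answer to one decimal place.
1.0%

For Y = 7X:
If X → X(1 + 0.01)
Then Y → Y · (1 + 0.01)^1
     = Y · 1.0100

Percentage change = ((1 + 0.01)^1 − 1) × 100% = 1.0%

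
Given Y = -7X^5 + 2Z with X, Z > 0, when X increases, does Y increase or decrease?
Y decreases

Taking the partial derivative:
∂Y/∂X = -35X^4

∂Y/∂X = -35X^4 < 0 (assuming positive values)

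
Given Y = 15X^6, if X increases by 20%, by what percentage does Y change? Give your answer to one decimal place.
198.6%

For Y = 15X^6:
If X → X(1 + 0.2)
Then Y → Y · (1 + 0.2)^6
     ≈ Y · 2.9860

Percentage change = ((1 + 0.2)^6 − 1) × 100% ≈ 198.6%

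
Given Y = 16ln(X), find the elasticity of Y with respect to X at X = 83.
Elasticity = 1/ln(83) ≈ 0.2263

Elasticity = (dY/dX) · (X/Y)

dY/dX = 16/X
At X = 83: dY/dX = 16/83, Y = 16·ln(83)

Elasticity = (16/83) · (83 / (16·ln(83))) = 1/ln(83) ≈ 0.2263

Interpretation: for a small percentage change in X, the percentage change in Y is approximately 0.23 times as large.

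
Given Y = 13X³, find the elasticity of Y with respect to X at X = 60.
Elasticity = 3

Elasticity = (dY/dX) · (X/Y)

dY/dX = 39·X²
At X = 60: dY/dX = 140400, Y = 2808000

Elasticity = 140400 · (60 / 2808000) = 3

Interpretation: for a small percentage change in X, the percentage change in Y is approximately 3.00 times as large.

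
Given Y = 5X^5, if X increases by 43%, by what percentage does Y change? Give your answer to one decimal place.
498.0%

For Y = 5X^5:
If X → X(1 + 0.43)
Then Y → Y · (1 + 0.43)^5
     ≈ Y · 5.9797

Percentage change = ((1 + 0.43)^5 − 1) × 100% ≈ 498.0%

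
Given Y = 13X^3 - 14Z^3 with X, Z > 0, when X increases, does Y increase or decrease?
Y increases

Taking the partial derivative:
∂Y/∂X = 39X^2

∂Y/∂X = 39X^2 > 0 (assuming positive values)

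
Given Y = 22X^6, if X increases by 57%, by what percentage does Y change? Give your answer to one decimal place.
1397.6%

For Y = 22X^6:
If X → X(1 + 0.57)
Then Y → Y · (1 + 0.57)^6
     ≈ Y · 14.9761

Percentage change = ((1 + 0.57)^6 − 1) × 100% ≈ 1397.6%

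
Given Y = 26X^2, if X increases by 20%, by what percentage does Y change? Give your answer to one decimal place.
44.0%

For Y = 26X^2:
If X → X(1 + 0.2)
Then Y → Y · (1 + 0.2)^2
     = Y · 1.4400

Percentage change = ((1 + 0.2)^2 − 1) × 100% = 44.0%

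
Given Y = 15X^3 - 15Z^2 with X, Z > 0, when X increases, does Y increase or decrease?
Y increases

Taking the partial derivative:
∂Y/∂X = 45X^2

∂Y/∂X = 45X^2 > 0 (assuming positive values)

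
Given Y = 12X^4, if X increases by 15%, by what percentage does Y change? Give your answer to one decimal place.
74.9%

For Y = 12X^4:
If X → X(1 + 0.15)
Then Y → Y · (1 + 0.15)^4
     ≈ Y · 1.7490

Percentage change = ((1 + 0.15)^4 − 1) × 100% ≈ 74.9%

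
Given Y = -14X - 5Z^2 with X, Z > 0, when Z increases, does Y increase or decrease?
Y decreases

Taking the partial derivative:
∂Y/∂Z = -10Z

∂Y/∂Z = -10Z < 0 (assuming positive values)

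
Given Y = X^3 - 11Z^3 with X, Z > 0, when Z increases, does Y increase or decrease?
Y decreases

Taking the partial derivative:
∂Y/∂Z = -33Z^2

∂Y/∂Z = -33Z^2 < 0 (assuming positive values)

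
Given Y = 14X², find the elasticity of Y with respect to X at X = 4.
Elasticity = 2

Elasticity = (dY/dX) · (X/Y)

dY/dX = 28·X
At X = 4: dY/dX = 112, Y = 224

Elasticity = 112 · (4 / 224) = 2

Interpretation: for a small percentage change in X, the percentage change in Y is approximately 2.00 times as large.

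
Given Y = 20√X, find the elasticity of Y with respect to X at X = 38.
Elasticity = 1/2

Elasticity = (dY/dX) · (X/Y)

dY/dX = 10/√X
At X = 38: dY/dX = 5·√38/19, Y = 20·√38

Elasticity = (5·√38/19) · (38 / (20·√38)) = 1/2

Interpretation: for a small percentage change in X, the percentage change in Y is approximately 0.50 times as large.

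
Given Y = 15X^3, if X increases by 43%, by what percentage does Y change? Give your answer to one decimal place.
192.4%

For Y = 15X^3:
If X → X(1 + 0.43)
Then Y → Y · (1 + 0.43)^3
     ≈ Y · 2.9242

Percentage change = ((1 + 0.43)^3 − 1) × 100% ≈ 192.4%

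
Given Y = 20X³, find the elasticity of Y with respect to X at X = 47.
Elasticity = 3

Elasticity = (dY/dX) · (X/Y)

dY/dX = 60·X²
At X = 47: dY/dX = 132540, Y = 2076460

Elasticity = 132540 · (47 / 2076460) = 3

Interpretation: for a small percentage change in X, the percentage change in Y is approximately 3.00 times as large.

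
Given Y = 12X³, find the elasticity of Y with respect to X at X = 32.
Elasticity = 3

Elasticity = (dY/dX) · (X/Y)

dY/dX = 36·X²
At X = 32: dY/dX = 36864, Y = 393216

Elasticity = 36864 · (32 / 393216) = 3

Interpretation: for a small percentage change in X, the percentage change in Y is approximately 3.00 times as large.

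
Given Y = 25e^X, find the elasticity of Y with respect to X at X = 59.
Elasticity = 59

Elasticity = (dY/dX) · (X/Y)

dY/dX = 25·e^X
At X = 59: dY/dX = 25·e^59, Y = 25·e^59

Elasticity = (25·e^59) · (59 / (25·e^59)) = 59

Interpretation: for a small percentage change in X, the percentage change in Y is approximately 59.00 times as large.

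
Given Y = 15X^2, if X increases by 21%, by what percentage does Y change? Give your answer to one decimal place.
46.4%

For Y = 15X^2:
If X → X(1 + 0.21)
Then Y → Y · (1 + 0.21)^2
     = Y · 1.4641

Percentage change = ((1 + 0.21)^2 − 1) × 100% ≈ 46.4%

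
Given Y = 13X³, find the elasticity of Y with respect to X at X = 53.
Elasticity = 3

Elasticity = (dY/dX) · (X/Y)

dY/dX = 39·X²
At X = 53: dY/dX = 109551, Y = 1935401

Elasticity = 109551 · (53 / 1935401) = 3

Interpretation: for a small percentage change in X, the percentage change in Y is approximately 3.00 times as large.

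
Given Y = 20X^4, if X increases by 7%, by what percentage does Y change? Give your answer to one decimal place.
31.1%

For Y = 20X^4:
If X → X(1 + 0.07)
Then Y → Y · (1 + 0.07)^4
     ≈ Y · 1.3108

Percentage change = ((1 + 0.07)^4 − 1) × 100% ≈ 31.1%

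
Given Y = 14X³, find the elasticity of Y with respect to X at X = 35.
Elasticity = 3

Elasticity = (dY/dX) · (X/Y)

dY/dX = 42·X²
At X = 35: dY/dX = 51450, Y = 600250

Elasticity = 51450 · (35 / 600250) = 3

Interpretation: for a small percentage change in X, the percentage change in Y is approximately 3.00 times as large.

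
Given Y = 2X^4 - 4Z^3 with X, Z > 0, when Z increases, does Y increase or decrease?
Y decreases

Taking the partial derivative:
∂Y/∂Z = -12Z^2

∂Y/∂Z = -12Z^2 < 0 (assuming positive values)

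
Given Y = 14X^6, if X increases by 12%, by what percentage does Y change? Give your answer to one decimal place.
97.4%

For Y = 14X^6:
If X → X(1 + 0.12)
Then Y → Y · (1 + 0.12)^6
     ≈ Y · 1.9738

Percentage change = ((1 + 0.12)^6 − 1) × 100% ≈ 97.4%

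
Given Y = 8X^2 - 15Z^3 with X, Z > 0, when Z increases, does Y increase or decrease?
Y decreases

Taking the partial derivative:
∂Y/∂Z = -45Z^2

∂Y/∂Z = -45Z^2 < 0 (assuming positive values)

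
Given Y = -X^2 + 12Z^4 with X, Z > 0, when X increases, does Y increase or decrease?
Y decreases

Taking the partial derivative:
∂Y/∂X = -2X

∂Y/∂X = -2X < 0 (assuming positive values)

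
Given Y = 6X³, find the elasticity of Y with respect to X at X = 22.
Elasticity = 3

Elasticity = (dY/dX) · (X/Y)

dY/dX = 18·X²
At X = 22: dY/dX = 8712, Y = 63888

Elasticity = 8712 · (22 / 63888) = 3

Interpretation: for a small percentage change in X, the percentage change in Y is approximately 3.00 times as large.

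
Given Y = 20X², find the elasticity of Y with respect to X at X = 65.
Elasticity = 2

Elasticity = (dY/dX) · (X/Y)

dY/dX = 40·X
At X = 65: dY/dX = 2600, Y = 84500

Elasticity = 2600 · (65 / 84500) = 2

Interpretation: for a small percentage change in X, the percentage change in Y is approximately 2.00 times as large.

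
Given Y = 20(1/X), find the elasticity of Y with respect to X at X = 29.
Elasticity = -1

Elasticity = (dY/dX) · (X/Y)

dY/dX = -20/X²
At X = 29: dY/dX = -20/841, Y = 20/29

Elasticity = (-20/841) · (29 / (20/29)) = -1

Interpretation: for a small percentage change in X, the percentage change in Y is approximately -1.00 times as large.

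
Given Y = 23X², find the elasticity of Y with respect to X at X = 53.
Elasticity = 2

Elasticity = (dY/dX) · (X/Y)

dY/dX = 46·X
At X = 53: dY/dX = 2438, Y = 64607

Elasticity = 2438 · (53 / 64607) = 2

Interpretation: for a small percentage change in X, the percentage change in Y is approximately 2.00 times as large.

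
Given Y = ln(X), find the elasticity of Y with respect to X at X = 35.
Elasticity = 1/ln(35) ≈ 0.2813

Elasticity = (dY/dX) · (X/Y)

dY/dX = 1/X
At X = 35: dY/dX = 1/35, Y = ln(35)

Elasticity = (1/35) · (35 / (ln(35))) = 1/ln(35) ≈ 0.2813

Interpretation: for a small percentage change in X, the percentage change in Y is approximately 0.28 times as large.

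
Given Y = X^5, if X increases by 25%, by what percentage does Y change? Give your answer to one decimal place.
205.2%

For Y = X^5:
If X → X(1 + 0.25)
Then Y → Y · (1 + 0.25)^5
     ≈ Y · 3.0518

Percentage change = ((1 + 0.25)^5 − 1) × 100% ≈ 205.2%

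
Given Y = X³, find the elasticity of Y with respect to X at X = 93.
Elasticity = 3

Elasticity = (dY/dX) · (X/Y)

dY/dX = 3·X²
At X = 93: dY/dX = 25947, Y = 804357

Elasticity = 25947 · (93 / 804357) = 3

Interpretation: for a small percentage change in X, the percentage change in Y is approximately 3.00 times as large.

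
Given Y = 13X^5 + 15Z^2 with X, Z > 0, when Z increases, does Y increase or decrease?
Y increases

Taking the partial derivative:
∂Y/∂Z = 30Z

∂Y/∂Z = 30Z > 0 (assuming positive values)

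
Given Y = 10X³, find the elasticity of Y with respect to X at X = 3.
Elasticity = 3

Elasticity = (dY/dX) · (X/Y)

dY/dX = 30·X²
At X = 3: dY/dX = 270, Y = 270

Elasticity = 270 · (3 / 270) = 3

Interpretation: for a small percentage change in X, the percentage change in Y is approximately 3.00 times as large.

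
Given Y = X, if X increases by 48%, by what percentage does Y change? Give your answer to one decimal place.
48.0%

For Y = X:
If X → X(1 + 0.48)
Then Y → Y · (1 + 0.48)^1
     = Y · 1.4800

Percentage change = ((1 + 0.48)^1 − 1) × 100% = 48.0%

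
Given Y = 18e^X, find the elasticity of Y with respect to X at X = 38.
Elasticity = 38

Elasticity = (dY/dX) · (X/Y)

dY/dX = 18·e^X
At X = 38: dY/dX = 18·e^38, Y = 18·e^38

Elasticity = (18·e^38) · (38 / (18·e^38)) = 38

Interpretation: for a small percentage change in X, the percentage change in Y is approximately 38.00 times as large.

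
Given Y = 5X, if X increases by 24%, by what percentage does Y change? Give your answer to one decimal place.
24.0%

For Y = 5X:
If X → X(1 + 0.24)
Then Y → Y · (1 + 0.24)^1
     = Y · 1.2400

Percentage change = ((1 + 0.24)^1 − 1) × 100% = 24.0%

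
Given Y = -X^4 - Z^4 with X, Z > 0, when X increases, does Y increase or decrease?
Y decreases

Taking the partial derivative:
∂Y/∂X = -4X^3

∂Y/∂X = -4X^3 < 0 (assuming positive values)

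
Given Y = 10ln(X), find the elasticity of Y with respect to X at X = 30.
Elasticity = 1/ln(30) ≈ 0.2940

Elasticity = (dY/dX) · (X/Y)

dY/dX = 10/X
At X = 30: dY/dX = 1/3, Y = 10·ln(30)

Elasticity = (1/3) · (30 / (10·ln(30))) = 1/ln(30) ≈ 0.2940

Interpretation: for a small percentage change in X, the percentage change in Y is approximately 0.29 times as large.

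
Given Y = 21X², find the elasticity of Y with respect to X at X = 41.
Elasticity = 2

Elasticity = (dY/dX) · (X/Y)

dY/dX = 42·X
At X = 41: dY/dX = 1722, Y = 35301

Elasticity = 1722 · (41 / 35301) = 2

Interpretation: for a small percentage change in X, the percentage change in Y is approximately 2.00 times as large.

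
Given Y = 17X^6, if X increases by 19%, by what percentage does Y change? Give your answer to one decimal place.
184.0%

For Y = 17X^6:
If X → X(1 + 0.19)
Then Y → Y · (1 + 0.19)^6
     ≈ Y · 2.8398

Percentage change = ((1 + 0.19)^6 − 1) × 100% ≈ 184.0%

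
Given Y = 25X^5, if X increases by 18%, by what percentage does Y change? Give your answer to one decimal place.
128.8%

For Y = 25X^5:
If X → X(1 + 0.18)
Then Y → Y · (1 + 0.18)^5
     ≈ Y · 2.2878

Percentage change = ((1 + 0.18)^5 − 1) × 100% ≈ 128.8%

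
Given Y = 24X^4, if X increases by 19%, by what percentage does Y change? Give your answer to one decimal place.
100.5%

For Y = 24X^4:
If X → X(1 + 0.19)
Then Y → Y · (1 + 0.19)^4
     ≈ Y · 2.0053

Percentage change = ((1 + 0.19)^4 − 1) × 100% ≈ 100.5%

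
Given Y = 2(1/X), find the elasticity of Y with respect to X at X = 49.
Elasticity = -1

Elasticity = (dY/dX) · (X/Y)

dY/dX = -2/X²
At X = 49: dY/dX = -2/2401, Y = 2/49

Elasticity = (-2/2401) · (49 / (2/49)) = -1

Interpretation: for a small percentage change in X, the percentage change in Y is approximately -1.00 times as large.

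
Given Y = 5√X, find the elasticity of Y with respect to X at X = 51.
Elasticity = 1/2

Elasticity = (dY/dX) · (X/Y)

dY/dX = 5/(2·√X)
At X = 51: dY/dX = 5·√51/102, Y = 5·√51

Elasticity = (5·√51/102) · (51 / (5·√51)) = 1/2

Interpretation: for a small percentage change in X, the percentage change in Y is approximately 0.50 times as large.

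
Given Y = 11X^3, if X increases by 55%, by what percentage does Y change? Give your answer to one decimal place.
272.4%

For Y = 11X^3:
If X → X(1 + 0.55)
Then Y → Y · (1 + 0.55)^3
     ≈ Y · 3.7239

Percentage change = ((1 + 0.55)^3 − 1) × 100% ≈ 272.4%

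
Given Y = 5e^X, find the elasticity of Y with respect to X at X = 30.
Elasticity = 30

Elasticity = (dY/dX) · (X/Y)

dY/dX = 5·e^X
At X = 30: dY/dX = 5·e^30, Y = 5·e^30

Elasticity = (5·e^30) · (30 / (5·e^30)) = 30

Interpretation: for a small percentage change in X, the percentage change in Y is approximately 30.00 times as large.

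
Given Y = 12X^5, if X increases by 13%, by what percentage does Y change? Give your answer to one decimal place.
84.2%

For Y = 12X^5:
If X → X(1 + 0.13)
Then Y → Y · (1 + 0.13)^5
     ≈ Y · 1.8424

Percentage change = ((1 + 0.13)^5 − 1) × 100% ≈ 84.2%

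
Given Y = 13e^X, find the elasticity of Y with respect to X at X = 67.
Elasticity = 67

Elasticity = (dY/dX) · (X/Y)

dY/dX = 13·e^X
At X = 67: dY/dX = 13·e^67, Y = 13·e^67

Elasticity = (13·e^67) · (67 / (13·e^67)) = 67

Interpretation: for a small percentage change in X, the percentage change in Y is approximately 67.00 times as large.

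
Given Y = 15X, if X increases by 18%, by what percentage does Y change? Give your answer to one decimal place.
18.0%

For Y = 15X:
If X → X(1 + 0.18)
Then Y → Y · (1 + 0.18)^1
     = Y · 1.1800

Percentage change = ((1 + 0.18)^1 − 1) × 100% = 18.0%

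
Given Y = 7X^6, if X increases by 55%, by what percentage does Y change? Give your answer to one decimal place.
1286.7%

For Y = 7X^6:
If X → X(1 + 0.55)
Then Y → Y · (1 + 0.55)^6
     ≈ Y · 13.8672

Percentage change = ((1 + 0.55)^6 − 1) × 100% ≈ 1286.7%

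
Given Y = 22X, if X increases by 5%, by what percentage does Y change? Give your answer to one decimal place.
5.0%

For Y = 22X:
If X → X(1 + 0.05)
Then Y → Y · (1 + 0.05)^1
     = Y · 1.0500

Percentage change = ((1 + 0.05)^1 − 1) × 100% = 5.0%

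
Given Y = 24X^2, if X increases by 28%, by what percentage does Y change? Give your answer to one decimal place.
63.8%

For Y = 24X^2:
If X → X(1 + 0.28)
Then Y → Y · (1 + 0.28)^2
     = Y · 1.6384

Percentage change = ((1 + 0.28)^2 − 1) × 100% ≈ 63.8%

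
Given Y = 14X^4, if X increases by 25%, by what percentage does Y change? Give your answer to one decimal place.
144.1%

For Y = 14X^4:
If X → X(1 + 0.25)
Then Y → Y · (1 + 0.25)^4
     ≈ Y · 2.4414

Percentage change = ((1 + 0.25)^4 − 1) × 100% ≈ 144.1%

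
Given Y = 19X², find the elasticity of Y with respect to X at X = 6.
Elasticity = 2

Elasticity = (dY/dX) · (X/Y)

dY/dX = 38·X
At X = 6: dY/dX = 228, Y = 684

Elasticity = 228 · (6 / 684) = 2

Interpretation: for a small percentage change in X, the percentage change in Y is approximately 2.00 times as large.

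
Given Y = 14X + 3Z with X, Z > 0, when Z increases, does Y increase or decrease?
Y increases

Taking the partial derivative:
∂Y/∂Z = 3

∂Y/∂Z = 3 > 0 (assuming positive values)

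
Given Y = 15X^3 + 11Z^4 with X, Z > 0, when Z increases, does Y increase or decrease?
Y increases

Taking the partial derivative:
∂Y/∂Z = 44Z^3

∂Y/∂Z = 44Z^3 > 0 (assuming positive values)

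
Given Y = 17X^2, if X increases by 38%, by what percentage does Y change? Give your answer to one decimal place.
90.4%

For Y = 17X^2:
If X → X(1 + 0.38)
Then Y → Y · (1 + 0.38)^2
     = Y · 1.9044

Percentage change = ((1 + 0.38)^2 − 1) × 100% ≈ 90.4%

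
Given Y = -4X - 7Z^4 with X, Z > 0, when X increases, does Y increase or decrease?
Y decreases

Taking the partial derivative:
∂Y/∂X = -4

∂Y/∂X = -4 < 0 (assuming positive values)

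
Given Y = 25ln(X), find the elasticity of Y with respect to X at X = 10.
Elasticity = 1/ln(10) ≈ 0.4343

Elasticity = (dY/dX) · (X/Y)

dY/dX = 25/X
At X = 10: dY/dX = 5/2, Y = 25·ln(10)

Elasticity = (5/2) · (10 / (25·ln(10))) = 1/ln(10) ≈ 0.4343

Interpretation: for a small percentage change in X, the percentage change in Y is approximately 0.43 times as large.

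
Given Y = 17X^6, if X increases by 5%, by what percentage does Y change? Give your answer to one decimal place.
34.0%

For Y = 17X^6:
If X → X(1 + 0.05)
Then Y → Y · (1 + 0.05)^6
     ≈ Y · 1.3401

Percentage change = ((1 + 0.05)^6 − 1) × 100% ≈ 34.0%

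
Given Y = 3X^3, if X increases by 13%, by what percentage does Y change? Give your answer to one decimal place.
44.3%

For Y = 3X^3:
If X → X(1 + 0.13)
Then Y → Y · (1 + 0.13)^3
     ≈ Y · 1.4429

Percentage change = ((1 + 0.13)^3 − 1) × 100% ≈ 44.3%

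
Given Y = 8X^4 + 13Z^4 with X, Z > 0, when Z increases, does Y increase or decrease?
Y increases

Taking the partial derivative:
∂Y/∂Z = 52Z^3

∂Y/∂Z = 52Z^3 > 0 (assuming positive values)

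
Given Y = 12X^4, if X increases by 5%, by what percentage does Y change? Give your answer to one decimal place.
21.6%

For Y = 12X^4:
If X → X(1 + 0.05)
Then Y → Y · (1 + 0.05)^4
     ≈ Y · 1.2155

Percentage change = ((1 + 0.05)^4 − 1) × 100% ≈ 21.6%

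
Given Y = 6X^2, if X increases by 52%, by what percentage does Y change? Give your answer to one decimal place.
131.0%

For Y = 6X^2:
If X → X(1 + 0.52)
Then Y → Y · (1 + 0.52)^2
     = Y · 2.3104

Percentage change = ((1 + 0.52)^2 − 1) × 100% ≈ 131.0%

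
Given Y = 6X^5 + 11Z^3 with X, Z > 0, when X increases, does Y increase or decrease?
Y increases

Taking the partial derivative:
∂Y/∂X = 30X^4

∂Y/∂X = 30X^4 > 0 (assuming positive values)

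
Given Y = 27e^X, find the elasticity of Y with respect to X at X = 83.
Elasticity = 83

Elasticity = (dY/dX) · (X/Y)

dY/dX = 27·e^X
At X = 83: dY/dX = 27·e^83, Y = 27·e^83

Elasticity = (27·e^83) · (83 / (27·e^83)) = 83

Interpretation: for a small percentage change in X, the percentage change in Y is approximately 83.00 times as large.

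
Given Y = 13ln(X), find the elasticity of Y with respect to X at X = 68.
Elasticity = 1/ln(68) ≈ 0.2370

Elasticity = (dY/dX) · (X/Y)

dY/dX = 13/X
At X = 68: dY/dX = 13/68, Y = 13·ln(68)

Elasticity = (13/68) · (68 / (13·ln(68))) = 1/ln(68) ≈ 0.2370

Interpretation: for a small percentage change in X, the percentage change in Y is approximately 0.24 times as large.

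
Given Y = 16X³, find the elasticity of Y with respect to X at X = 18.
Elasticity = 3

Elasticity = (dY/dX) · (X/Y)

dY/dX = 48·X²
At X = 18: dY/dX = 15552, Y = 93312

Elasticity = 15552 · (18 / 93312) = 3

Interpretation: for a small percentage change in X, the percentage change in Y is approximately 3.00 times as large.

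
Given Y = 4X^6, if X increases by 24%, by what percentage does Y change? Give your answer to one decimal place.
263.5%

For Y = 4X^6:
If X → X(1 + 0.24)
Then Y → Y · (1 + 0.24)^6
     ≈ Y · 3.6352

Percentage change = ((1 + 0.24)^6 − 1) × 100% ≈ 263.5%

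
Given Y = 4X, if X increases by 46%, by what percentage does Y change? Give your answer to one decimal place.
46.0%

For Y = 4X:
If X → X(1 + 0.46)
Then Y → Y · (1 + 0.46)^1
     = Y · 1.4600

Percentage change = ((1 + 0.46)^1 − 1) × 100% = 46.0%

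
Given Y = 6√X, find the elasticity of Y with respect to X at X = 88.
Elasticity = 1/2

Elasticity = (dY/dX) · (X/Y)

dY/dX = 3/√X
At X = 88: dY/dX = 3·√22/44, Y = 12·√22

Elasticity = (3·√22/44) · (88 / (12·√22)) = 1/2

Interpretation: for a small percentage change in X, the percentage change in Y is approximately 0.50 times as large.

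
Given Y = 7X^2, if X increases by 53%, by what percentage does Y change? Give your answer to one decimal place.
134.1%

For Y = 7X^2:
If X → X(1 + 0.53)
Then Y → Y · (1 + 0.53)^2
     = Y · 2.3409

Percentage change = ((1 + 0.53)^2 − 1) × 100% ≈ 134.1%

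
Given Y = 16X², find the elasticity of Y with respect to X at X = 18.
Elasticity = 2

Elasticity = (dY/dX) · (X/Y)

dY/dX = 32·X
At X = 18: dY/dX = 576, Y = 5184

Elasticity = 576 · (18 / 5184) = 2

Interpretation: for a small percentage change in X, the percentage change in Y is approximately 2.00 times as large.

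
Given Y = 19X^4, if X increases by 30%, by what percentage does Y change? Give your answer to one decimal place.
185.6%

For Y = 19X^4:
If X → X(1 + 0.3)
Then Y → Y · (1 + 0.3)^4
     = Y · 2.8561

Percentage change = ((1 + 0.3)^4 − 1) × 100% ≈ 185.6%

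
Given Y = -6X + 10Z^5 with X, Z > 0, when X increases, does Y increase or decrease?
Y decreases

Taking the partial derivative:
∂Y/∂X = -6

∂Y/∂X = -6 < 0 (assuming positive values)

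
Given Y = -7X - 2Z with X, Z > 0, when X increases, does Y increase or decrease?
Y decreases

Taking the partial derivative:
∂Y/∂X = -7

∂Y/∂X = -7 < 0 (assuming positive values)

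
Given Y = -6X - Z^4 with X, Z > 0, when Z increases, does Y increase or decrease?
Y decreases

Taking the partial derivative:
∂Y/∂Z = -4Z^3

∂Y/∂Z = -4Z^3 < 0 (assuming positive values)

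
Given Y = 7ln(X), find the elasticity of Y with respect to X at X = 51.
Elasticity = 1/ln(51) ≈ 0.2543

Elasticity = (dY/dX) · (X/Y)

dY/dX = 7/X
At X = 51: dY/dX = 7/51, Y = 7·ln(51)

Elasticity = (7/51) · (51 / (7·ln(51))) = 1/ln(51) ≈ 0.2543

Interpretation: for a small percentage change in X, the percentage change in Y is approximately 0.25 times as large.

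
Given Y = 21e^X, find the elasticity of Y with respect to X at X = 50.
Elasticity = 50

Elasticity = (dY/dX) · (X/Y)

dY/dX = 21·e^X
At X = 50: dY/dX = 21·e^50, Y = 21·e^50

Elasticity = (21·e^50) · (50 / (21·e^50)) = 50

Interpretation: for a small percentage change in X, the percentage change in Y is approximately 50.00 times as large.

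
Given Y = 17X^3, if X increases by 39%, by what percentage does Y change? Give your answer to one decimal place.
168.6%

For Y = 17X^3:
If X → X(1 + 0.39)
Then Y → Y · (1 + 0.39)^3
     ≈ Y · 2.6856

Percentage change = ((1 + 0.39)^3 − 1) × 100% ≈ 168.6%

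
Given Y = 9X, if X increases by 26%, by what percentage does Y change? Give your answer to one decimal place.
26.0%

For Y = 9X:
If X → X(1 + 0.26)
Then Y → Y · (1 + 0.26)^1
     = Y · 1.2600

Percentage change = ((1 + 0.26)^1 − 1) × 100% = 26.0%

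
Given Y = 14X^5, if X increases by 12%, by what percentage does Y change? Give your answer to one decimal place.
76.2%

For Y = 14X^5:
If X → X(1 + 0.12)
Then Y → Y · (1 + 0.12)^5
     ≈ Y · 1.7623

Percentage change = ((1 + 0.12)^5 − 1) × 100% ≈ 76.2%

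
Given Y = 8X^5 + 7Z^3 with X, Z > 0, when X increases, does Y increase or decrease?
Y increases

Taking the partial derivative:
∂Y/∂X = 40X^4

∂Y/∂X = 40X^4 > 0 (assuming positive values)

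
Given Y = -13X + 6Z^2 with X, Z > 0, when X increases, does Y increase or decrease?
Y decreases

Taking the partial derivative:
∂Y/∂X = -13

∂Y/∂X = -13 < 0 (assuming positive values)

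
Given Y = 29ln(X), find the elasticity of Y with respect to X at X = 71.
Elasticity = 1/ln(71) ≈ 0.2346

Elasticity = (dY/dX) · (X/Y)

dY/dX = 29/X
At X = 71: dY/dX = 29/71, Y = 29·ln(71)

Elasticity = (29/71) · (71 / (29·ln(71))) = 1/ln(71) ≈ 0.2346

Interpretation: for a small percentage change in X, the percentage change in Y is approximately 0.23 times as large.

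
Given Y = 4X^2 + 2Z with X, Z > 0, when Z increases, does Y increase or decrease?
Y increases

Taking the partial derivative:
∂Y/∂Z = 2

∂Y/∂Z = 2 > 0 (assuming positive values)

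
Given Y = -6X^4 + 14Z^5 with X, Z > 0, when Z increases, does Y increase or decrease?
Y increases

Taking the partial derivative:
∂Y/∂Z = 70Z^4

∂Y/∂Z = 70Z^4 > 0 (assuming positive values)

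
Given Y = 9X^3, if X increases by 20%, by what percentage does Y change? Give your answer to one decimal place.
72.8%

For Y = 9X^3:
If X → X(1 + 0.2)
Then Y → Y · (1 + 0.2)^3
     = Y · 1.7280

Percentage change = ((1 + 0.2)^3 − 1) × 100% = 72.8%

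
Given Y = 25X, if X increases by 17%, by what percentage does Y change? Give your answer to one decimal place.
17.0%

For Y = 25X:
If X → X(1 + 0.17)
Then Y → Y · (1 + 0.17)^1
     = Y · 1.1700

Percentage change = ((1 + 0.17)^1 − 1) × 100% = 17.0%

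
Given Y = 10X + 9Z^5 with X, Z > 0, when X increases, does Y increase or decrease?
Y increases

Taking the partial derivative:
∂Y/∂X = 10

∂Y/∂X = 10 > 0 (assuming positive values)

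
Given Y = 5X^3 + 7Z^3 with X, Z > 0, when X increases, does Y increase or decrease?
Y increases

Taking the partial derivative:
∂Y/∂X = 15X^2

∂Y/∂X = 15X^2 > 0 (assuming positive values)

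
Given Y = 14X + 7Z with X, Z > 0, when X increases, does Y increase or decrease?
Y increases

Taking the partial derivative:
∂Y/∂X = 14

∂Y/∂X = 14 > 0 (assuming positive values)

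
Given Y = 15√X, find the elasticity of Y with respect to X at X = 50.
Elasticity = 1/2

Elasticity = (dY/dX) · (X/Y)

dY/dX = 15/(2·√X)
At X = 50: dY/dX = 3·√2/4, Y = 75·√2

Elasticity = (3·√2/4) · (50 / (75·√2)) = 1/2

Interpretation: for a small percentage change in X, the percentage change in Y is approximately 0.50 times as large.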